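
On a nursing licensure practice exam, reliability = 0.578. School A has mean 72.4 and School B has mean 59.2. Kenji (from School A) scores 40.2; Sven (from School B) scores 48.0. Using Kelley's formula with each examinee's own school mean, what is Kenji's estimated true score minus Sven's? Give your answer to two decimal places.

T̂_Kenji = 0.578(40.2) + 0.422(72.4) = 53.7884
T̂_Sven = 0.578(48.0) + 0.422(59.2) = 52.7264
Difference = 53.7884 − 52.7264 = 1.0620

1.06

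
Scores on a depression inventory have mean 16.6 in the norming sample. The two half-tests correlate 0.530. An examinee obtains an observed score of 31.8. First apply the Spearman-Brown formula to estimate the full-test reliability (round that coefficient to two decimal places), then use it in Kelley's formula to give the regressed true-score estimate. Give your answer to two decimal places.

27.09

Spearman-Brown: ρ = 2r/(1 + r) = 2(0.530)/(1 + 0.530) = 1.0600/1.530 = 0.6928 → 0.69
Kelley's formula gives T̂ = 0.69·31.8 + 0.31·16.6 = 21.942 + 5.146 = 27.088.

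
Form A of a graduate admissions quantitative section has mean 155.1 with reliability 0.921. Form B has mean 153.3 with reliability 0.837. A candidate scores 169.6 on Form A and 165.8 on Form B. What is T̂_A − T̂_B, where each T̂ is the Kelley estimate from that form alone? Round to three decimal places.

T̂_A = 0.921(169.6) + 0.079(155.1) = 168.45450
T̂_B = 0.837(165.8) + 0.163(153.3) = 163.76250
T̂_A − T̂_B = 4.69200

4.692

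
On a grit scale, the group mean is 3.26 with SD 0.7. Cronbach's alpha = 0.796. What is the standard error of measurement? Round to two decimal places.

SEM = SD · √(1 − ρ) = 0.7 × √0.204 = 0.7 × 0.4517 = 0.316

0.32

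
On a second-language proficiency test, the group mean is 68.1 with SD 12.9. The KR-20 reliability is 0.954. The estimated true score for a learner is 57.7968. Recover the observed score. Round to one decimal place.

T̂ = ρX + (1 − ρ)μ  ⇒  X = (T̂ − (1 − ρ)μ) / ρ
X = (57.7968 − 0.046 × 68.1) / 0.954 = (57.7968 − 3.1326) / 0.954 = 54.6642 / 0.954 = 57.300

57.3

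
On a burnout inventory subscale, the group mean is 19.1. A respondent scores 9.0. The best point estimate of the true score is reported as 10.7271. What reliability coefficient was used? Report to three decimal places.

0.829

T̂ = ρX + (1 − ρ)μ  ⇒  T̂ − μ = ρ(X − μ)
ρ = (T̂ − μ)/(X − μ) = (10.7271 − 19.1) / (9.0 − 19.1) = -8.3729 / -10.1 = 0.82900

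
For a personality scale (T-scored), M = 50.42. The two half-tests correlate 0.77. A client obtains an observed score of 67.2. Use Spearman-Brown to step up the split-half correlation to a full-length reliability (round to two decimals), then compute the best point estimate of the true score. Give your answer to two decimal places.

Spearman-Brown: ρ = 2r/(1 + r) = 2(0.77)/(1 + 0.77) = 1.540/1.77 = 0.8701 → 0.87
T̂ = ρX + (1 − ρ)μ
  = 0.87 × 67.2 + 0.13 × 50.42
  = 58.464 + 6.5546
  = 65.019
  ≈ 65.02

65.02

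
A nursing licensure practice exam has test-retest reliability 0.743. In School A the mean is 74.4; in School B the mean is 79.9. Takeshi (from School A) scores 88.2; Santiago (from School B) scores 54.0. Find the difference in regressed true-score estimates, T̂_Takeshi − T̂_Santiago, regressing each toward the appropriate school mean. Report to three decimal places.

23.997

T̂_Takeshi = 0.743(88.2) + 0.257(74.4) = 84.65340
T̂_Santiago = 0.743(54.0) + 0.257(79.9) = 60.65630
Difference = 84.65340 − 60.65630 = 23.99710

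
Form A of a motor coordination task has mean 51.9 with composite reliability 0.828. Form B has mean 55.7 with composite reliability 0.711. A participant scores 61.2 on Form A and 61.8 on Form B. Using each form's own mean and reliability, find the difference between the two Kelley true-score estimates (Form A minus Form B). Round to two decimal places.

-0.44

T̂_A = 0.828(61.2) + 0.172(51.9) = 59.6004
T̂_B = 0.711(61.8) + 0.289(55.7) = 60.0371
T̂_A − T̂_B = -0.4367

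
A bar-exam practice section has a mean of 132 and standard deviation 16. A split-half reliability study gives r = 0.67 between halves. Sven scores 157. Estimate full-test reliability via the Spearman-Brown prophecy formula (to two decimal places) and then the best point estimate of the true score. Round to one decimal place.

Spearman-Brown: ρ = 2r/(1 + r) = 2(0.67)/(1 + 0.67) = 1.340/1.67 = 0.8024 → 0.80
T̂ = ρX + (1 − ρ)μ
  = 0.80 × 157 + 0.20 × 132
  = 125.60 + 26.40
  = 152.00
  ≈ 152.0

152.0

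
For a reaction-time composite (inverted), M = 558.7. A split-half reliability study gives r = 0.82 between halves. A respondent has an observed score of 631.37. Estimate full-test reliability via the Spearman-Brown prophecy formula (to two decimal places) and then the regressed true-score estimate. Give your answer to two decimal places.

Spearman-Brown: ρ = 2r/(1 + r) = 2(0.82)/(1 + 0.82) = 1.640/1.82 = 0.9011 → 0.90
T̂ = ρX + (1 − ρ)μ
  = 0.90 × 631.37 + 0.10 × 558.7
  = 568.2330 + 55.870
  = 624.103
  ≈ 624.10

624.10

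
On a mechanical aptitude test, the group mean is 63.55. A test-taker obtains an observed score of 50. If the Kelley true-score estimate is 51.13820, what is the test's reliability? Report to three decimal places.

T̂ = ρX + (1 − ρ)μ  ⇒  T̂ − μ = ρ(X − μ)
ρ = (T̂ − μ)/(X − μ) = (51.13820 − 63.55) / (50 − 63.55) = -12.41180 / -13.55 = 0.91600

0.916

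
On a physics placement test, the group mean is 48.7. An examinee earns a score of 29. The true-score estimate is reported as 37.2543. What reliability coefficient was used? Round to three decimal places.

T̂ = ρX + (1 − ρ)μ  ⇒  T̂ − μ = ρ(X − μ)
ρ = (T̂ − μ)/(X − μ) = (37.2543 − 48.7) / (29 − 48.7) = -11.4457 / -19.7 = 0.58100

0.581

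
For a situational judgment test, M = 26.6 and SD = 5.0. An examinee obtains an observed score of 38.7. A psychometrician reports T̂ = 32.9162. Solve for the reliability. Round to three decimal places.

T̂ = ρX + (1 − ρ)μ  ⇒  T̂ − μ = ρ(X − μ)
ρ = (T̂ − μ)/(X − μ) = (32.9162 − 26.6) / (38.7 − 26.6) = 6.3162 / 12.1 = 0.52200

0.522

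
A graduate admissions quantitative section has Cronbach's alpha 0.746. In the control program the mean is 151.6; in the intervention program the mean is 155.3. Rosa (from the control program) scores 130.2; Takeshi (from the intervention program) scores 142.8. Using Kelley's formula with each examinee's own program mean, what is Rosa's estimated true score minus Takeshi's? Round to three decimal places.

T̂_Rosa = 0.746(130.2) + 0.254(151.6) = 135.63560
T̂_Takeshi = 0.746(142.8) + 0.254(155.3) = 145.97500
Difference = 135.63560 − 145.97500 = -10.33940

-10.339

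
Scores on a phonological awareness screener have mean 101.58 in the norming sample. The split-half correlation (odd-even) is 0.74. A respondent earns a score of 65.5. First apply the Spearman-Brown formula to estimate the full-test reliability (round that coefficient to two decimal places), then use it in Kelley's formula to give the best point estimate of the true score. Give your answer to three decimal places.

Spearman-Brown: ρ = 2r/(1 + r) = 2(0.74)/(1 + 0.74) = 1.480/1.74 = 0.8506 → 0.85
T̂ = ρX + (1 − ρ)μ
  = 0.85 × 65.5 + 0.15 × 101.58
  = 55.675 + 15.2370
  = 70.9120
  ≈ 70.912

70.912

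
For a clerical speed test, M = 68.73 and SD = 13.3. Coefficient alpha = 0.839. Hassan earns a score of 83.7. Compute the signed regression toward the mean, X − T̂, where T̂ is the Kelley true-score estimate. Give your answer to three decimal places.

2.410

T̂ = 0.839(83.7) + 0.161(68.73) = 70.2243 + 11.06553 = 81.28983 → 81.2898
X − T̂ = 83.7 − 81.2898 = 2.4102 → 2.410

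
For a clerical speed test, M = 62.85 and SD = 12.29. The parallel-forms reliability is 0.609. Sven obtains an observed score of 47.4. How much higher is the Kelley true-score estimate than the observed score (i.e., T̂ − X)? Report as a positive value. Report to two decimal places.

6.04

Kelley's formula gives T̂ = 0.609·47.4 + 0.391·62.85 = 28.8666 + 24.57435 = 53.4410.
T̂ − X = 53.441 − 47.4 = 6.041 → 6.04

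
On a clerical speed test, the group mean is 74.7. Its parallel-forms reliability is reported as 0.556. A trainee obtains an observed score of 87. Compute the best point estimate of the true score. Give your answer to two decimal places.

81.54

T̂ = ρX + (1 − ρ)μ
  = 0.556 × 87 + 0.444 × 74.7
  = 48.372 + 33.1668
  = 81.539
  ≈ 81.54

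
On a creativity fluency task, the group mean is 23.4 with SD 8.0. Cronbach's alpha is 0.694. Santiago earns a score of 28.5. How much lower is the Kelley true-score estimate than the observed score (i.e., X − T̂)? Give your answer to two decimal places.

1.56

Kelley's formula gives T̂ = 0.694·28.5 + 0.306·23.4 = 19.7790 + 7.1604 = 26.9394.
X − T̂ = 28.5 − 26.939 = 1.561 → 1.56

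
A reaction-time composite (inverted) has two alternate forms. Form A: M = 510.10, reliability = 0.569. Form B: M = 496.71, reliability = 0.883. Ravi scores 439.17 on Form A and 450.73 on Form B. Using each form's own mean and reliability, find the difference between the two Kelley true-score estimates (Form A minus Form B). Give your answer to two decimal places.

13.63

T̂_A = 0.569(439.17) + 0.431(510.10) = 469.7408
T̂_B = 0.883(450.73) + 0.117(496.71) = 456.1097
T̂_A − T̂_B = 13.6312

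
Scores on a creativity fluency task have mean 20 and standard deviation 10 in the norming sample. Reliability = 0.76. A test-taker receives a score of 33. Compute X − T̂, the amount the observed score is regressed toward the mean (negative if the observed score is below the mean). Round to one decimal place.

Weight the observed score by reliability and the mean by (1 − reliability): T̂ = 0.76·33 + 0.24·20 = 25.08 + 4.80 = 29.880.
X − T̂ = 33 − 29.88 = 3.12 → 3.1

3.1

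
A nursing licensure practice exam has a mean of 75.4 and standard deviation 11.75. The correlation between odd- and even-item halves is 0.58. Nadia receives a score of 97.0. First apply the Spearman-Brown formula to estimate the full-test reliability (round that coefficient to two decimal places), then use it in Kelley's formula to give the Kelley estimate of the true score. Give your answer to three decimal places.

Spearman-Brown: ρ = 2r/(1 + r) = 2(0.58)/(1 + 0.58) = 1.160/1.58 = 0.7342 → 0.73
Regress the observed score toward the mean by the unreliability: T̂ = 0.73·97.0 + 0.27·75.4 = 70.810 + 20.358 = 91.1680.

91.168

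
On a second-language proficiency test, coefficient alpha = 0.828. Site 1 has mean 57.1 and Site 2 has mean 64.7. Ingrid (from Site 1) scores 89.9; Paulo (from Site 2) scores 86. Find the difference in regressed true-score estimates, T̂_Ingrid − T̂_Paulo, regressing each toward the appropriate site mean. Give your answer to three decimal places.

1.922

T̂_Ingrid = 0.828(89.9) + 0.172(57.1) = 84.25840
T̂_Paulo = 0.828(86) + 0.172(64.7) = 82.33640
Difference = 84.25840 − 82.33640 = 1.92200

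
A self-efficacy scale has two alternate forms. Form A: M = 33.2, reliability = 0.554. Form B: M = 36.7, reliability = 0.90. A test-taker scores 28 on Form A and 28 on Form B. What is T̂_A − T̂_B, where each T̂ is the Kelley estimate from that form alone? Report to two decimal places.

T̂_A = 0.554(28) + 0.446(33.2) = 30.3192
T̂_B = 0.90(28) + 0.10(36.7) = 28.8700
T̂_A − T̂_B = 1.4492

1.45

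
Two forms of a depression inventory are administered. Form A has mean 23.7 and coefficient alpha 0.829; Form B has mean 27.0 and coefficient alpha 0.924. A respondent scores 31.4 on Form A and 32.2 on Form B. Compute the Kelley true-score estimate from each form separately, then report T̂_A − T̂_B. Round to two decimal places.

T̂_A = 0.829(31.4) + 0.171(23.7) = 30.0833
T̂_B = 0.924(32.2) + 0.076(27.0) = 31.8048
T̂_A − T̂_B = -1.7215

-1.72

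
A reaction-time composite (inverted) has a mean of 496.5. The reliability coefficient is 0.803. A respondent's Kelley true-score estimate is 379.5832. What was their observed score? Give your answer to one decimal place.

T̂ = ρX + (1 − ρ)μ  ⇒  X = (T̂ − (1 − ρ)μ) / ρ
X = (379.5832 − 0.197 × 496.5) / 0.803 = (379.5832 − 97.8105) / 0.803 = 281.7727 / 0.803 = 350.900

350.9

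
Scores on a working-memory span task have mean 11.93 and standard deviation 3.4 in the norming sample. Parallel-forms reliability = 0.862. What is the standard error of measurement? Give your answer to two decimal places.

1.26

SEM = SD · √(1 − ρ) = 3.4 × √0.138 = 3.4 × 0.3715 = 1.263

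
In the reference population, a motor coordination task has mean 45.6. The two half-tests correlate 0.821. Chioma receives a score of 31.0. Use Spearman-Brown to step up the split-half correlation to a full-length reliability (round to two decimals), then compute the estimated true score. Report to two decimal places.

Spearman-Brown: ρ = 2r/(1 + r) = 2(0.821)/(1 + 0.821) = 1.6420/1.821 = 0.9017 → 0.90
Regress the observed score toward the mean by the unreliability: T̂ = 0.90·31.0 + 0.10·45.6 = 27.900 + 4.560 = 32.460.

32.46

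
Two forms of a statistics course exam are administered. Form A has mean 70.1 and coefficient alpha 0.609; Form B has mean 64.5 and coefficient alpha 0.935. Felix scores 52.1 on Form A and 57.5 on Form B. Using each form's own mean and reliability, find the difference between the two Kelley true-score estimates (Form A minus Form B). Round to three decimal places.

1.183

T̂_A = 0.609(52.1) + 0.391(70.1) = 59.13800
T̂_B = 0.935(57.5) + 0.065(64.5) = 57.95500
T̂_A − T̂_B = 1.18300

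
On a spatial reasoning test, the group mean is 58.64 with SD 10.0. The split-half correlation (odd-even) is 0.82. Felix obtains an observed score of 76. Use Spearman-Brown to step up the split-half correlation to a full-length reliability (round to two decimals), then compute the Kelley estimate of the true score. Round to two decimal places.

Spearman-Brown: ρ = 2r/(1 + r) = 2(0.82)/(1 + 0.82) = 1.640/1.82 = 0.9011 → 0.90
T̂ = ρX + (1 − ρ)μ
  = 0.90 × 76 + 0.10 × 58.64
  = 68.40 + 5.8640
  = 74.264
  ≈ 74.26

74.26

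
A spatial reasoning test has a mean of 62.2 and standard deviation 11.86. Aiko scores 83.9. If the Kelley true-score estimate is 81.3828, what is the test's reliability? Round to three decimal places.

T̂ = ρX + (1 − ρ)μ  ⇒  T̂ − μ = ρ(X − μ)
ρ = (T̂ − μ)/(X − μ) = (81.3828 − 62.2) / (83.9 − 62.2) = 19.1828 / 21.7 = 0.88400

0.884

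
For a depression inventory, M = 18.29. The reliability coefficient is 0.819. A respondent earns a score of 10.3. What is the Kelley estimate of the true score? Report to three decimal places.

T̂ = 0.819(10.3) + 0.181(18.29) = 8.4357 + 3.31049 = 11.7462 → 11.746

11.746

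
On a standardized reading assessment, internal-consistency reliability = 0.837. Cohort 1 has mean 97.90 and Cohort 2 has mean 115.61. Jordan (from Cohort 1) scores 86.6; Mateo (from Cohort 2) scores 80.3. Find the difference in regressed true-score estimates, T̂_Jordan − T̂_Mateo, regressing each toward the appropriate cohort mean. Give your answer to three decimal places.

T̂_Jordan = 0.837(86.6) + 0.163(97.90) = 88.44190
T̂_Mateo = 0.837(80.3) + 0.163(115.61) = 86.05553
Difference = 88.44190 − 86.05553 = 2.38637

2.386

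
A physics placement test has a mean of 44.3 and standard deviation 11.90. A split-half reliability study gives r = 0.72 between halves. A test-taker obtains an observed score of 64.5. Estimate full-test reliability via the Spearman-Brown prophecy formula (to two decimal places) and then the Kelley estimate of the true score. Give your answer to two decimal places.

Spearman-Brown: ρ = 2r/(1 + r) = 2(0.72)/(1 + 0.72) = 1.440/1.72 = 0.8372 → 0.84
Kelley's formula gives T̂ = 0.84·64.5 + 0.16·44.3 = 54.180 + 7.088 = 61.268.

61.27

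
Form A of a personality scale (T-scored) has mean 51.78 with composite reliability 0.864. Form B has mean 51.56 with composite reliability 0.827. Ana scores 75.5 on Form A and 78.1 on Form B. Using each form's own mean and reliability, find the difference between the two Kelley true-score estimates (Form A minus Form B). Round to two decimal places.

T̂_A = 0.864(75.5) + 0.136(51.78) = 72.2741
T̂_B = 0.827(78.1) + 0.173(51.56) = 73.5086
T̂_A − T̂_B = -1.2345

-1.23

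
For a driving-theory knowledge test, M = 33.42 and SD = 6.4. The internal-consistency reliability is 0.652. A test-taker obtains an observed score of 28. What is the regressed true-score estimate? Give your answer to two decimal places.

T̂ = 0.652(28) + 0.348(33.42) = 18.256 + 11.63016 = 29.886 → 29.89

29.89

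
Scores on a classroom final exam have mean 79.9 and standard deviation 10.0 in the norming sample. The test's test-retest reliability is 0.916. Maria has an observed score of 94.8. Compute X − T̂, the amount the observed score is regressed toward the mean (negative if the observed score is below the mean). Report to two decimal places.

1.25

T̂ = 0.916(94.8) + 0.084(79.9) = 86.8368 + 6.7116 = 93.5484 → 93.548
X − T̂ = 94.8 − 93.548 = 1.252 → 1.25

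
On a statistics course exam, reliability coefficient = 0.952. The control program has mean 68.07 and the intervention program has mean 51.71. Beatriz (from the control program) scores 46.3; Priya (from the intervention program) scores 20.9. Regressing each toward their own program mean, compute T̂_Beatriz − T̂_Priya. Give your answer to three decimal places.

24.966

T̂_Beatriz = 0.952(46.3) + 0.048(68.07) = 47.34496
T̂_Priya = 0.952(20.9) + 0.048(51.71) = 22.37888
Difference = 47.34496 − 22.37888 = 24.96608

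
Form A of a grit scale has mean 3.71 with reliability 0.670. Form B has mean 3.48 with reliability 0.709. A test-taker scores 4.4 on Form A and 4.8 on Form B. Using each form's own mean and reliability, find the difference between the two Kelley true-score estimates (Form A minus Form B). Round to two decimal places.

-0.24

T̂_A = 0.670(4.4) + 0.330(3.71) = 4.1723
T̂_B = 0.709(4.8) + 0.291(3.48) = 4.4159
T̂_A − T̂_B = -0.2436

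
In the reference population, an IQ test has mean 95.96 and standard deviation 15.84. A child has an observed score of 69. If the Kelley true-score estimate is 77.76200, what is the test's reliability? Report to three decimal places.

0.675

T̂ = ρX + (1 − ρ)μ  ⇒  T̂ − μ = ρ(X − μ)
ρ = (T̂ − μ)/(X − μ) = (77.76200 − 95.96) / (69 − 95.96) = -18.19800 / -26.96 = 0.67500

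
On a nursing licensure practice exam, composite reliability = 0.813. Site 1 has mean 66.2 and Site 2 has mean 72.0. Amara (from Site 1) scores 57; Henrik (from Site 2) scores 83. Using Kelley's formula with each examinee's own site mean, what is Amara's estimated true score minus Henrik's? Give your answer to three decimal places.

T̂_Amara = 0.813(57) + 0.187(66.2) = 58.72040
T̂_Henrik = 0.813(83) + 0.187(72.0) = 80.94300
Difference = 58.72040 − 80.94300 = -22.22260

-22.223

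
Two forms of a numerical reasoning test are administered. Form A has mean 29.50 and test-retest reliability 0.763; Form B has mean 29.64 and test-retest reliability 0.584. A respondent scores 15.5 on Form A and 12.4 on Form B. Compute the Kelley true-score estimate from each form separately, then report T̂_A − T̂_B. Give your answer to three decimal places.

T̂_A = 0.763(15.5) + 0.237(29.50) = 18.81800
T̂_B = 0.584(12.4) + 0.416(29.64) = 19.57184
T̂_A − T̂_B = -0.75384

-0.754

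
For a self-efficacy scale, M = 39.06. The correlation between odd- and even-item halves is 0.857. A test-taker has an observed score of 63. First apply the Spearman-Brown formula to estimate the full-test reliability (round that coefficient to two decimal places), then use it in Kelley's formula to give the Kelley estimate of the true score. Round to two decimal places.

Spearman-Brown: ρ = 2r/(1 + r) = 2(0.857)/(1 + 0.857) = 1.7140/1.857 = 0.9230 → 0.92
T̂ = 0.92(63) + 0.08(39.06) = 57.96 + 3.1248 = 61.085 → 61.08

61.08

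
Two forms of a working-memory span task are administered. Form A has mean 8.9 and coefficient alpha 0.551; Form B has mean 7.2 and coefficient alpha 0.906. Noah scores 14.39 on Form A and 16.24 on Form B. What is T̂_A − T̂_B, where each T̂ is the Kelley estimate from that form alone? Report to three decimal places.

-3.465

T̂_A = 0.551(14.39) + 0.449(8.9) = 11.92499
T̂_B = 0.906(16.24) + 0.094(7.2) = 15.39024
T̂_A − T̂_B = -3.46525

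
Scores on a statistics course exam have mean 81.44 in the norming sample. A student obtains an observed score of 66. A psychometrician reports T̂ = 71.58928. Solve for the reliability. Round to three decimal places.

T̂ = ρX + (1 − ρ)μ  ⇒  T̂ − μ = ρ(X − μ)
ρ = (T̂ − μ)/(X − μ) = (71.58928 − 81.44) / (66 − 81.44) = -9.85072 / -15.44 = 0.63800

0.638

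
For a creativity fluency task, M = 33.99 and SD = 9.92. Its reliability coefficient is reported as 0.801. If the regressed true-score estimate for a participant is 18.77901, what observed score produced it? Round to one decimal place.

15.0

T̂ = ρX + (1 − ρ)μ  ⇒  X = (T̂ − (1 − ρ)μ) / ρ
X = (18.77901 − 0.199 × 33.99) / 0.801 = (18.77901 − 6.76401) / 0.801 = 12.01500 / 0.801 = 15.000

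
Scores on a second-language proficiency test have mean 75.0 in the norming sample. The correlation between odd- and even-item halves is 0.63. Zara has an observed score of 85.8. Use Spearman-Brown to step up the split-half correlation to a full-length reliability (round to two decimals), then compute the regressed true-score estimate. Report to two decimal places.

Spearman-Brown: ρ = 2r/(1 + r) = 2(0.63)/(1 + 0.63) = 1.260/1.63 = 0.7730 → 0.77
T̂ = 0.77(85.8) + 0.23(75.0) = 66.066 + 17.250 = 83.316 → 83.32

83.32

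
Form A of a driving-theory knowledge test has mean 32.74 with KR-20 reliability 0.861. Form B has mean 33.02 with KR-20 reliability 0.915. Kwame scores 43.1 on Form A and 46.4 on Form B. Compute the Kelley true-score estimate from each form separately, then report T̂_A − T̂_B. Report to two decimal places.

-3.60

T̂_A = 0.861(43.1) + 0.139(32.74) = 41.6600
T̂_B = 0.915(46.4) + 0.085(33.02) = 45.2627
T̂_A − T̂_B = -3.6027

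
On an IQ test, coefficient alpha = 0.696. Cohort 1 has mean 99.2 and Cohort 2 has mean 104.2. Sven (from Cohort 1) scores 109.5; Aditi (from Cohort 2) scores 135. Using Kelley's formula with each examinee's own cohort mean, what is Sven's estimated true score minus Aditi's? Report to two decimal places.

-19.27

T̂_Sven = 0.696(109.5) + 0.304(99.2) = 106.3688
T̂_Aditi = 0.696(135) + 0.304(104.2) = 125.6368
Difference = 106.3688 − 125.6368 = -19.2680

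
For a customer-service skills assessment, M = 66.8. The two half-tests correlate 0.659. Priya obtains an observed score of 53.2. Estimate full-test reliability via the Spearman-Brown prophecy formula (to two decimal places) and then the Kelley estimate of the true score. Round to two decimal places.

Spearman-Brown: ρ = 2r/(1 + r) = 2(0.659)/(1 + 0.659) = 1.3180/1.659 = 0.7945 → 0.79
T̂ = ρX + (1 − ρ)μ
  = 0.79 × 53.2 + 0.21 × 66.8
  = 42.028 + 14.028
  = 56.056
  ≈ 56.06

56.06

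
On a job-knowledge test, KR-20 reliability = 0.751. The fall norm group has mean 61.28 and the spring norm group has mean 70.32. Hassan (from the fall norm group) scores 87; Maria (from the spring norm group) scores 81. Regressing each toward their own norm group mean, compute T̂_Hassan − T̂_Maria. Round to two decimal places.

T̂_Hassan = 0.751(87) + 0.249(61.28) = 80.5957
T̂_Maria = 0.751(81) + 0.249(70.32) = 78.3407
Difference = 80.5957 − 78.3407 = 2.2550

2.26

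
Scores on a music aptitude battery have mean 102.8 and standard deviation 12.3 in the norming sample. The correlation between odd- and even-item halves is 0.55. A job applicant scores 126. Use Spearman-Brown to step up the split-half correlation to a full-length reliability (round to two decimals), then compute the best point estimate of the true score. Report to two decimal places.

119.27

Spearman-Brown: ρ = 2r/(1 + r) = 2(0.55)/(1 + 0.55) = 1.100/1.55 = 0.7097 → 0.71
T̂ = ρX + (1 − ρ)μ
  = 0.71 × 126 + 0.29 × 102.8
  = 89.46 + 29.812
  = 119.272
  ≈ 119.27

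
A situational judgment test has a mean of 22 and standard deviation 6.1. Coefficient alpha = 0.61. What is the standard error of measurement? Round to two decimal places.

3.81

SEM = SD · √(1 − ρ) = 6.1 × √0.39 = 6.1 × 0.6245 = 3.809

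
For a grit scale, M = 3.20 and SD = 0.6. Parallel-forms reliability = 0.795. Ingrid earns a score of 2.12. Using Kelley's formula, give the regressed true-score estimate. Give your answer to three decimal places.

2.341

Weight the observed score by reliability and the mean by (1 − reliability): T̂ = 0.795·2.12 + 0.205·3.20 = 1.68540 + 0.65600 = 2.3414.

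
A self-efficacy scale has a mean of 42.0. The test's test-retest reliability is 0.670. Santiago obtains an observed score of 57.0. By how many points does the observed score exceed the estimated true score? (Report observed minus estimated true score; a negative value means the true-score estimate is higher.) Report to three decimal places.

4.950

T̂ = ρX + (1 − ρ)μ
  = 0.670 × 57.0 + 0.330 × 42.0
  = 38.1900 + 13.8600
  = 52.05000
  ≈ 52.0500
X − T̂ = 57.0 − 52.0500 = 4.9500 → 4.950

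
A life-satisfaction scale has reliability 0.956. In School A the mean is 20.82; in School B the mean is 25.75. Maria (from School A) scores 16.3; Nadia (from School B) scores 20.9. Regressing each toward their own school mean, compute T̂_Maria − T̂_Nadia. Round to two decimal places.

-4.61

T̂_Maria = 0.956(16.3) + 0.044(20.82) = 16.4989
T̂_Nadia = 0.956(20.9) + 0.044(25.75) = 21.1134
Difference = 16.4989 − 21.1134 = -4.6145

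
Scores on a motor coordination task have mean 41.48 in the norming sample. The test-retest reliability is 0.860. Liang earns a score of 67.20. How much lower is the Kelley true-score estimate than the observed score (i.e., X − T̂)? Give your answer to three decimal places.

Kelley's formula gives T̂ = 0.860·67.20 + 0.140·41.48 = 57.79200 + 5.80720 = 63.59920.
X − T̂ = 67.20 − 63.5992 = 3.6008 → 3.601

3.601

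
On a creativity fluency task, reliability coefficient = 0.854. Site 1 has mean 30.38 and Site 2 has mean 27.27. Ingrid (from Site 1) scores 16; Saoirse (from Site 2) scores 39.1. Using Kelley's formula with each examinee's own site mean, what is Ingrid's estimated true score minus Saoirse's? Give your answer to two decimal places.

T̂_Ingrid = 0.854(16) + 0.146(30.38) = 18.0995
T̂_Saoirse = 0.854(39.1) + 0.146(27.27) = 37.3728
Difference = 18.0995 − 37.3728 = -19.2733

-19.27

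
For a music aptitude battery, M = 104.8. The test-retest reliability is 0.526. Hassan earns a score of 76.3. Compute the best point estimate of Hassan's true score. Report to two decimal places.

T̂ = ρX + (1 − ρ)μ
  = 0.526 × 76.3 + 0.474 × 104.8
  = 40.1338 + 49.6752
  = 89.809
  ≈ 89.81

89.81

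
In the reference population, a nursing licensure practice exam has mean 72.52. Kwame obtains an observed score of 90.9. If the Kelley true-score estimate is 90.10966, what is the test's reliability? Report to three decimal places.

T̂ = ρX + (1 − ρ)μ  ⇒  T̂ − μ = ρ(X − μ)
ρ = (T̂ − μ)/(X − μ) = (90.10966 − 72.52) / (90.9 − 72.52) = 17.58966 / 18.38 = 0.95700

0.957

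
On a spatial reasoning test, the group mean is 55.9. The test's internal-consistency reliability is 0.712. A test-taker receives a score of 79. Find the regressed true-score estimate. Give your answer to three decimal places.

T̂ = 0.712(79) + 0.288(55.9) = 56.248 + 16.0992 = 72.3472 → 72.347

72.347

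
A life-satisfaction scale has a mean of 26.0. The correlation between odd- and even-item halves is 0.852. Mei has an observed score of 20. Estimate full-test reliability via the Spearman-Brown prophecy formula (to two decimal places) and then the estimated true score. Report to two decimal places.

20.48

Spearman-Brown: ρ = 2r/(1 + r) = 2(0.852)/(1 + 0.852) = 1.7040/1.852 = 0.9201 → 0.92
T̂ = ρX + (1 − ρ)μ
  = 0.92 × 20 + 0.08 × 26.0
  = 18.40 + 2.080
  = 20.480
  ≈ 20.48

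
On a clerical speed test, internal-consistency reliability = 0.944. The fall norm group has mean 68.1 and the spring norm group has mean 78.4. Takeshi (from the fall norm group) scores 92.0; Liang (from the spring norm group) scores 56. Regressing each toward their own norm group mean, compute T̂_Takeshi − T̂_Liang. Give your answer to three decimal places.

33.407

T̂_Takeshi = 0.944(92.0) + 0.056(68.1) = 90.66160
T̂_Liang = 0.944(56) + 0.056(78.4) = 57.25440
Difference = 90.66160 − 57.25440 = 33.40720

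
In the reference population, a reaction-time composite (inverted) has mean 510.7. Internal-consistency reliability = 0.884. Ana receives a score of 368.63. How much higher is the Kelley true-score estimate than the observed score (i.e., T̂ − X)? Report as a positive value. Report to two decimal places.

Regress the observed score toward the mean by the unreliability: T̂ = 0.884·368.63 + 0.116·510.7 = 325.86892 + 59.2412 = 385.1101.
T̂ − X = 385.110 − 368.63 = 16.480 → 16.48

16.48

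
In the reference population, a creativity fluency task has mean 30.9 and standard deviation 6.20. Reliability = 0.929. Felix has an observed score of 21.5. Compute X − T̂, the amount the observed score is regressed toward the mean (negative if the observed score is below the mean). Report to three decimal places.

-0.667

T̂ = 0.929(21.5) + 0.071(30.9) = 19.9735 + 2.1939 = 22.16740 → 22.1674
X − T̂ = 21.5 − 22.1674 = -0.6674 → -0.667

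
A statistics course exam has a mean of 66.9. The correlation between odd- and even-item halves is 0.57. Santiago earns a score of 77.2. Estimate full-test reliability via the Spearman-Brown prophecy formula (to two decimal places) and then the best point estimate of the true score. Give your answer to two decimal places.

74.42

Spearman-Brown: ρ = 2r/(1 + r) = 2(0.57)/(1 + 0.57) = 1.140/1.57 = 0.7261 → 0.73
T̂ = 0.73(77.2) + 0.27(66.9) = 56.356 + 18.063 = 74.419 → 74.42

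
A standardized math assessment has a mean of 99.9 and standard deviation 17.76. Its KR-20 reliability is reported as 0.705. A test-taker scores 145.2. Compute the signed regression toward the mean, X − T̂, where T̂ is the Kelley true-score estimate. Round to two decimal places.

T̂ = 0.705(145.2) + 0.295(99.9) = 102.3660 + 29.4705 = 131.8365 → 131.837
X − T̂ = 145.2 − 131.837 = 13.363 → 13.36

13.36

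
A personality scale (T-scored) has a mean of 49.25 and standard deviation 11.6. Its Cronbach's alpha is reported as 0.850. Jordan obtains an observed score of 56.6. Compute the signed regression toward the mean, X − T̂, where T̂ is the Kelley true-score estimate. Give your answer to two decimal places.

1.10

T̂ = 0.850(56.6) + 0.150(49.25) = 48.1100 + 7.38750 = 55.4975 → 55.498
X − T̂ = 56.6 − 55.498 = 1.102 → 1.10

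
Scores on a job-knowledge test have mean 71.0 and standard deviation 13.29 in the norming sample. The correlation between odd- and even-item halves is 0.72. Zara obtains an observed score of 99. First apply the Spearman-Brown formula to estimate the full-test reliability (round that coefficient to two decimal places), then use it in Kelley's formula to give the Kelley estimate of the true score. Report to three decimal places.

Spearman-Brown: ρ = 2r/(1 + r) = 2(0.72)/(1 + 0.72) = 1.440/1.72 = 0.8372 → 0.84
T̂ = ρX + (1 − ρ)μ
  = 0.84 × 99 + 0.16 × 71.0
  = 83.16 + 11.360
  = 94.5200
  ≈ 94.520

94.520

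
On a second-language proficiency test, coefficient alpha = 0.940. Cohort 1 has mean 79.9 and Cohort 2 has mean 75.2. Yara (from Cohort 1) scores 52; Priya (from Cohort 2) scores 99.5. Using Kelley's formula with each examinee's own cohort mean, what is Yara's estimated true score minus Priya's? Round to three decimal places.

-44.368

T̂_Yara = 0.940(52) + 0.060(79.9) = 53.67400
T̂_Priya = 0.940(99.5) + 0.060(75.2) = 98.04200
Difference = 53.67400 − 98.04200 = -44.36800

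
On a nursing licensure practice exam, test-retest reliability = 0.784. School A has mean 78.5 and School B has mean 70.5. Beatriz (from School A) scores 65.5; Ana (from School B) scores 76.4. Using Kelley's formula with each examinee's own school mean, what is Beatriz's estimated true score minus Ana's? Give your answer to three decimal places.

T̂_Beatriz = 0.784(65.5) + 0.216(78.5) = 68.30800
T̂_Ana = 0.784(76.4) + 0.216(70.5) = 75.12560
Difference = 68.30800 − 75.12560 = -6.81760

-6.818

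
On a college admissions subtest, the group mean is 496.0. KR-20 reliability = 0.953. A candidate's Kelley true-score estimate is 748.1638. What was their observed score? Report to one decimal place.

760.6

T̂ = ρX + (1 − ρ)μ  ⇒  X = (T̂ − (1 − ρ)μ) / ρ
X = (748.1638 − 0.047 × 496.0) / 0.953 = (748.1638 − 23.3120) / 0.953 = 724.8518 / 0.953 = 760.600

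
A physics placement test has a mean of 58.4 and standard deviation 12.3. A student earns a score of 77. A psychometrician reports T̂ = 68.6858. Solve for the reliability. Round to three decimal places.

T̂ = ρX + (1 − ρ)μ  ⇒  T̂ − μ = ρ(X − μ)
ρ = (T̂ − μ)/(X − μ) = (68.6858 − 58.4) / (77 − 58.4) = 10.2858 / 18.6 = 0.55300

0.553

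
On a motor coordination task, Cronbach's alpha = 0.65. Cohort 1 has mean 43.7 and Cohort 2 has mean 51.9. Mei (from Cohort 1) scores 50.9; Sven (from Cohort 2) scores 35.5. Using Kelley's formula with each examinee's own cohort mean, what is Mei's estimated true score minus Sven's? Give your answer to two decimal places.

7.14

T̂_Mei = 0.65(50.9) + 0.35(43.7) = 48.3800
T̂_Sven = 0.65(35.5) + 0.35(51.9) = 41.2400
Difference = 48.3800 − 41.2400 = 7.1400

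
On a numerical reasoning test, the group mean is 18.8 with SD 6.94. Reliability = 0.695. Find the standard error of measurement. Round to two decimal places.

3.83

SEM = SD · √(1 − ρ) = 6.94 × √0.305 = 6.94 × 0.5523 = 3.833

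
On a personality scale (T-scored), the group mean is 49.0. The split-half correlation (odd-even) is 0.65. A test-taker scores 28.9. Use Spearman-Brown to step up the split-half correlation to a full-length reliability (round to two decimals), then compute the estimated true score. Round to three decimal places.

Spearman-Brown: ρ = 2r/(1 + r) = 2(0.65)/(1 + 0.65) = 1.300/1.65 = 0.7879 → 0.79
T̂ = 0.79(28.9) + 0.21(49.0) = 22.831 + 10.290 = 33.1210 → 33.121

33.121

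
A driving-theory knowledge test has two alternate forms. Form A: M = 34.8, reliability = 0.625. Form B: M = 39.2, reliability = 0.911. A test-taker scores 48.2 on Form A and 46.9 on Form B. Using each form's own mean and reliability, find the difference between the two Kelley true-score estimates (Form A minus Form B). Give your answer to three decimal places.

T̂_A = 0.625(48.2) + 0.375(34.8) = 43.17500
T̂_B = 0.911(46.9) + 0.089(39.2) = 46.21470
T̂_A − T̂_B = -3.03970

-3.040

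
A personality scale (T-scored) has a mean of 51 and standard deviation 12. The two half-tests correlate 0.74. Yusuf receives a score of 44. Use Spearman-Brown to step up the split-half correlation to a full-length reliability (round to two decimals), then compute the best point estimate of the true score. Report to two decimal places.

Spearman-Brown: ρ = 2r/(1 + r) = 2(0.74)/(1 + 0.74) = 1.480/1.74 = 0.8506 → 0.85
Weight the observed score by reliability and the mean by (1 − reliability): T̂ = 0.85·44 + 0.15·51 = 37.40 + 7.65 = 45.050.

45.05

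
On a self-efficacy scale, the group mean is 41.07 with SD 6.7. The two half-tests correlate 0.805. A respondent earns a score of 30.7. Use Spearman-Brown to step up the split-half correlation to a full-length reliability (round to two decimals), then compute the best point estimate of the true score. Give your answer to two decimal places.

Spearman-Brown: ρ = 2r/(1 + r) = 2(0.805)/(1 + 0.805) = 1.6100/1.805 = 0.8920 → 0.89
T̂ = 0.89(30.7) + 0.11(41.07) = 27.323 + 4.5177 = 31.841 → 31.84

31.84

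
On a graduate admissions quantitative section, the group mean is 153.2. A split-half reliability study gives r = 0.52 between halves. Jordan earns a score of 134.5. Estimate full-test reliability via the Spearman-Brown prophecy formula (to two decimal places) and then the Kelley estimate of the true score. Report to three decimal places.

140.484

Spearman-Brown: ρ = 2r/(1 + r) = 2(0.52)/(1 + 0.52) = 1.040/1.52 = 0.6842 → 0.68
Kelley's formula gives T̂ = 0.68·134.5 + 0.32·153.2 = 91.460 + 49.024 = 140.4840.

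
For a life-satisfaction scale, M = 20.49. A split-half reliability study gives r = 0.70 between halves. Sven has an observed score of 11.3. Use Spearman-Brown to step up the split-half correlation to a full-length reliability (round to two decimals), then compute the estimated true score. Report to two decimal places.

12.95

Spearman-Brown: ρ = 2r/(1 + r) = 2(0.70)/(1 + 0.70) = 1.400/1.70 = 0.8235 → 0.82
T̂ = ρX + (1 − ρ)μ
  = 0.82 × 11.3 + 0.18 × 20.49
  = 9.266 + 3.6882
  = 12.954
  ≈ 12.95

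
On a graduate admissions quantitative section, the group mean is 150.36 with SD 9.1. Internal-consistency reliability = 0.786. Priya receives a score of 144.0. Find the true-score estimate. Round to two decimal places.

145.36

T̂ = 0.786(144.0) + 0.214(150.36) = 113.1840 + 32.17704 = 145.361 → 145.36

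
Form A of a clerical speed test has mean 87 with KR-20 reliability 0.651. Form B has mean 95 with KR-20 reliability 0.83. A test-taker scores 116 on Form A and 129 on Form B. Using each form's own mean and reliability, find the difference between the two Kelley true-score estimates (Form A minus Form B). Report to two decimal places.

T̂_A = 0.651(116) + 0.349(87) = 105.8790
T̂_B = 0.83(129) + 0.17(95) = 123.2200
T̂_A − T̂_B = -17.3410

-17.34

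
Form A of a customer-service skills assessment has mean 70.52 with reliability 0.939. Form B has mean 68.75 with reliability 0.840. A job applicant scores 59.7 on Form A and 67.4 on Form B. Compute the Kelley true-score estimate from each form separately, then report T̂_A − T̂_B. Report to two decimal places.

T̂_A = 0.939(59.7) + 0.061(70.52) = 60.3600
T̂_B = 0.840(67.4) + 0.160(68.75) = 67.6160
T̂_A − T̂_B = -7.2560

-7.26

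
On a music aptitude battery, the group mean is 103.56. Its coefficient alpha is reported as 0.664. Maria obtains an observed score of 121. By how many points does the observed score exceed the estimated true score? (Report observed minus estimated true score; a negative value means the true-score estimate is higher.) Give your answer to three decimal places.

Kelley's formula gives T̂ = 0.664·121 + 0.336·103.56 = 80.344 + 34.79616 = 115.14016.
X − T̂ = 121 − 115.1402 = 5.8598 → 5.860

5.860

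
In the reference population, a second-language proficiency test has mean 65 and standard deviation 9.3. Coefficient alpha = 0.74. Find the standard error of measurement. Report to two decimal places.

4.74

SEM = SD · √(1 − ρ) = 9.3 × √0.26 = 9.3 × 0.5099 = 4.742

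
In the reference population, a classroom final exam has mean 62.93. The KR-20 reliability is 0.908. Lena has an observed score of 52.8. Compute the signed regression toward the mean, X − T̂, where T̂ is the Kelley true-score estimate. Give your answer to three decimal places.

Kelley's formula gives T̂ = 0.908·52.8 + 0.092·62.93 = 47.9424 + 5.78956 = 53.73196.
X − T̂ = 52.8 − 53.7320 = -0.9320 → -0.932

-0.932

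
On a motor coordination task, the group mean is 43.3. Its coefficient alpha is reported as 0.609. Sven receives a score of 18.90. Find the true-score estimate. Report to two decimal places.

28.44

T̂ = 0.609(18.90) + 0.391(43.3) = 11.51010 + 16.9303 = 28.440 → 28.44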